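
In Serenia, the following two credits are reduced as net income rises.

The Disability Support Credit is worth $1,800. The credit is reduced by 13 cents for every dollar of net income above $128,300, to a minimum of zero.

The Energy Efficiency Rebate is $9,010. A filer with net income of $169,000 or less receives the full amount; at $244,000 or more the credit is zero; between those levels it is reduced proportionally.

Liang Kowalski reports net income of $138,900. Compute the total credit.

$9,432

Disability Support Credit: 13% of the $10,600 excess over $128,300 is $1,378; credit = $1,800 − $1,378 = $422.
Energy Efficiency Rebate: $138,900 is at or below the $169,000 threshold, so the full $9,010 applies.
Total: $422 + $9,010 = $9,432.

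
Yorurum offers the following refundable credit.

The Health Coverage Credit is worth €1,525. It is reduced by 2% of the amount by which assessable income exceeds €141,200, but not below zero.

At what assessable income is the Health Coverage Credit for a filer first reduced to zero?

The credit falls by 2% of each euro above €141,200, so it reaches zero when the excess is €1,525 / 2% = €76,250: income = €141,200 + €76,250 = €217,450.

€217,450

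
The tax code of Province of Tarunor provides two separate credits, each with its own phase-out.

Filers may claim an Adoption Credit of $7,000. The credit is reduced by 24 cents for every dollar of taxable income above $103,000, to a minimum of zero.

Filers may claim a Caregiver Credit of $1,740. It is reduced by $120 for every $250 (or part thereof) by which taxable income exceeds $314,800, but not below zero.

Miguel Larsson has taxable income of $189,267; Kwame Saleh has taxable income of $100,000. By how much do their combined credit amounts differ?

$7,000

Miguel ($189,267): Adoption Credit: 24% of the $86,267 excess over $103,000 is $20,704.08 ≥ base, so the credit is $0. Caregiver Credit: $189,267 is at or below the $314,800 threshold, so the full $1,740 applies. total $0 + $1,740 = $1,740
Kwame ($100,000): Adoption Credit: $100,000 is at or below the $103,000 threshold, so the full $7,000 applies. Caregiver Credit: $100,000 is at or below the $314,800 threshold, so the full $1,740 applies. total $7,000 + $1,740 = $8,740
Difference: |$1,740 − $8,740| = $7,000.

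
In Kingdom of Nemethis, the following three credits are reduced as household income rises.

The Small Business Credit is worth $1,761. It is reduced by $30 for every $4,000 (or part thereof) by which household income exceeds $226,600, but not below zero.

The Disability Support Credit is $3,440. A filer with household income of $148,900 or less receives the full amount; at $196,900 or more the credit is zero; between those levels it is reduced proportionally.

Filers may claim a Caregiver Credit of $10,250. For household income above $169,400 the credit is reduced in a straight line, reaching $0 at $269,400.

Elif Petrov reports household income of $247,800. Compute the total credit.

Small Business Credit: income exceeds $226,600 by $21,200, which is 6 full-or-partial $4,000 increments; reduction = 6 × $30 = $180, leaving $1,581.
Disability Support Credit: $247,800 is at or above $196,900, so the credit is $0.
Caregiver Credit: $247,800 is $78,400 into a $100,000 phase-out range, leaving 21,600/100,000 of the credit: $10,250 × 21,600/100,000 = $2,214.
Total: $1,581 + $0 + $2,214 = $3,795.

$3,795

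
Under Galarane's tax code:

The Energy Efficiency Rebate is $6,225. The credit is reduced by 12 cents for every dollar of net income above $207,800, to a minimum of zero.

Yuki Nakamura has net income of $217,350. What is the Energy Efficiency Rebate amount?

Energy Efficiency Rebate: 12% of the $9,550 excess over $207,800 is $1,146; credit = $6,225 − $1,146 = $5,079.

$5,079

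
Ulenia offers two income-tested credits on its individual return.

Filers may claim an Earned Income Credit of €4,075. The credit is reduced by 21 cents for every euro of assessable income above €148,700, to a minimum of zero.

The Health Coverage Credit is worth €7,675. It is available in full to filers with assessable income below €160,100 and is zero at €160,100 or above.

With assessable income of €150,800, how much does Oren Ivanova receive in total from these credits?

Earned Income Credit: 21% of the €2,100 excess over €148,700 is €441; credit = €4,075 − €441 = €3,634.
Health Coverage Credit: €150,800 is below the €160,100 cutoff, so the full €7,675 applies.
Total: €3,634 + €7,675 = €11,309.

€11,309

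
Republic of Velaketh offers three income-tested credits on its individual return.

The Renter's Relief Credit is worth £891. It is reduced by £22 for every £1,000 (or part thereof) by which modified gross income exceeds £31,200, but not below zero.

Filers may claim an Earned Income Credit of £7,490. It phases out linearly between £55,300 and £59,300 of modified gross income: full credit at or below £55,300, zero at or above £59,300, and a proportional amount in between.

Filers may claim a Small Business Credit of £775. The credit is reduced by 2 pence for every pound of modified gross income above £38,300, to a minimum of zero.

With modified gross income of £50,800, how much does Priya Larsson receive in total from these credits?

Renter's Relief Credit: income exceeds £31,200 by £19,600, which is 20 full-or-partial £1,000 increments; reduction = 20 × £22 = £440, leaving £451.
Earned Income Credit: £50,800 is at or below the £55,300 threshold, so the full £7,490 applies.
Small Business Credit: 2% of the £12,500 excess over £38,300 is £250; credit = £775 − £250 = £525.
Total: £451 + £7,490 + £525 = £8,466.

£8,466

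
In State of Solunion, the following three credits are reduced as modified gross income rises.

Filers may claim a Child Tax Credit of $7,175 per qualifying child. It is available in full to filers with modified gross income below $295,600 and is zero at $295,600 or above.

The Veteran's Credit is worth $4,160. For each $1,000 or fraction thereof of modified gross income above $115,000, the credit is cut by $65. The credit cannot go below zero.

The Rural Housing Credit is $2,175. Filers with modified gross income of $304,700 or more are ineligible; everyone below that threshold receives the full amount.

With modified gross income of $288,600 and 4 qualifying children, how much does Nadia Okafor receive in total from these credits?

$30,875

Child Tax Credit: base = 4 × $7,175 = $28,700. $288,600 is below the $295,600 cutoff, so the full $28,700 applies.
Veteran's Credit: income exceeds $115,000 by $173,600 → 174 increments × $65 = $11,310 ≥ base, so the credit is $0.
Rural Housing Credit: $288,600 is below the $304,700 cutoff, so the full $2,175 applies.
Total: $28,700 + $0 + $2,175 = $30,875.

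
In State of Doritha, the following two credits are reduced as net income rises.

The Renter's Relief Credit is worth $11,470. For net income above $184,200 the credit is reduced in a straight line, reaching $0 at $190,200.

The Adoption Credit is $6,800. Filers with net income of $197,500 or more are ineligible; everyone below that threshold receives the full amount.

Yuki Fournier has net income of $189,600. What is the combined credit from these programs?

$7,947

Renter's Relief Credit: $189,600 is $5,400 into a $6,000 phase-out range, leaving 600/6,000 of the credit: $11,470 × 600/6,000 = $1,147.
Adoption Credit: $189,600 is below the $197,500 cutoff, so the full $6,800 applies.
Total: $1,147 + $6,800 = $7,947.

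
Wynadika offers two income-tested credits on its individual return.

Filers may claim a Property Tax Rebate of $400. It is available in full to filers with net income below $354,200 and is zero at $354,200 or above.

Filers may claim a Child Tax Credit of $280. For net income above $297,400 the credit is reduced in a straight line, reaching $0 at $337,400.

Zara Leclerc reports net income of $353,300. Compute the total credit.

$400

Property Tax Rebate: $353,300 is below the $354,200 cutoff, so the full $400 applies.
Child Tax Credit: $353,300 is at or above $337,400, so the credit is $0.
Total: $400 + $0 = $400.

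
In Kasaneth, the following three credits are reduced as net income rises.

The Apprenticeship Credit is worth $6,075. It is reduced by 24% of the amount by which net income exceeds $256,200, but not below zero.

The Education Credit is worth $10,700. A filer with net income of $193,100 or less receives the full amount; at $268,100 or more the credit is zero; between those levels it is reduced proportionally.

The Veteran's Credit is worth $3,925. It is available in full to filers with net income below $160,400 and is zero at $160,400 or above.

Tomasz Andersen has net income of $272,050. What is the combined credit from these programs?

Apprenticeship Credit: 24% of the $15,850 excess over $256,200 is $3,804; credit = $6,075 − $3,804 = $2,271.
Education Credit: $272,050 is at or above $268,100, so the credit is $0.
Veteran's Credit: $272,050 meets or exceeds the $160,400 cutoff, so the credit is $0.
Total: $2,271 + $0 + $0 = $2,271.

$2,271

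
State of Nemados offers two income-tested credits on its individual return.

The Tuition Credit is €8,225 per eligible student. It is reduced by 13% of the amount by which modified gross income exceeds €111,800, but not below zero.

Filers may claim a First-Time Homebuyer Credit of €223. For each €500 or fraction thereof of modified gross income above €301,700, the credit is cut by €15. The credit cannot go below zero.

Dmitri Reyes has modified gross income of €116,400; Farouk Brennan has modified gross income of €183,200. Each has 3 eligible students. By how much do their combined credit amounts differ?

Dmitri (€116,400): Tuition Credit: base = 3 × €8,225 = €24,675. 13% of the €4,600 excess over €111,800 is €598; credit = €24,675 − €598 = €24,077. First-Time Homebuyer Credit: €116,400 is at or below the €301,700 threshold, so the full €223 applies. total €24,077 + €223 = €24,300
Farouk (€183,200): Tuition Credit: base = 3 × €8,225 = €24,675. 13% of the €71,400 excess over €111,800 is €9,282; credit = €24,675 − €9,282 = €15,393. First-Time Homebuyer Credit: €183,200 is at or below the €301,700 threshold, so the full €223 applies. total €15,393 + €223 = €15,616
Difference: |€24,300 − €15,616| = €8,684.

€8,684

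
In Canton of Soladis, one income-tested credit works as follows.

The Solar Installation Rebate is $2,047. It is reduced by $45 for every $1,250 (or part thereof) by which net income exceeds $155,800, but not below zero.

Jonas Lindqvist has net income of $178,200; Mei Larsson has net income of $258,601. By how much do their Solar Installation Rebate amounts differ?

Jonas ($178,200): Solar Installation Rebate: income exceeds $155,800 by $22,400, which is 18 full-or-partial $1,250 increments; reduction = 18 × $45 = $810, leaving $1,237.
Mei ($258,601): Solar Installation Rebate: income exceeds $155,800 by $102,801 → 83 increments × $45 = $3,735 ≥ base, so the credit is $0.
Difference: |$1,237 − $0| = $1,237.

$1,237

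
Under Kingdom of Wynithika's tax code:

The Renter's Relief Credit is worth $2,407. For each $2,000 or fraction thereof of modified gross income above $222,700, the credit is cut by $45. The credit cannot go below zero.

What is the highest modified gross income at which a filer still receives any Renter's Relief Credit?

After 53 increments the reduction is 53 × $45 = $2,385, leaving $22; one more increment wipes it out. Increment 53 ends at excess 53 × $2,000 = $106,000, so the highest qualifying income is $222,700 + $106,000 = $328,700.

$328,700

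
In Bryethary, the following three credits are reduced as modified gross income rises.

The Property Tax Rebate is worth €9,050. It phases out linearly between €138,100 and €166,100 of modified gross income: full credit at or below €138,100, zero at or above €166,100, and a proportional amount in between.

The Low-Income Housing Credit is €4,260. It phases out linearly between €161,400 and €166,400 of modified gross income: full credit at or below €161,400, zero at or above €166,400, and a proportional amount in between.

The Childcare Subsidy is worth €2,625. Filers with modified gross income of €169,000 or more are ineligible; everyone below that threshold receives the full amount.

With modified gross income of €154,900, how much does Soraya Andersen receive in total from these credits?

€10,505

Property Tax Rebate: €154,900 is €16,800 into a €28,000 phase-out range, leaving 11,200/28,000 of the credit: €9,050 × 11,200/28,000 = €3,620.
Low-Income Housing Credit: €154,900 is at or below the €161,400 threshold, so the full €4,260 applies.
Childcare Subsidy: €154,900 is below the €169,000 cutoff, so the full €2,625 applies.
Total: €3,620 + €4,260 + €2,625 = €10,505.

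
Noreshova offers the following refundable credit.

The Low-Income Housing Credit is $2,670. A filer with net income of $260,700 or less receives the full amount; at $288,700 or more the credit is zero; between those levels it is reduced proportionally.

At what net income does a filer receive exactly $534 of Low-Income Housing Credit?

$534 is 534/2,670 of the full $2,670, so 2,136/2,670 of the $28,000 range has been used: income = $260,700 + $28,000 × 2,136/2,670 = $283,100.

$283,100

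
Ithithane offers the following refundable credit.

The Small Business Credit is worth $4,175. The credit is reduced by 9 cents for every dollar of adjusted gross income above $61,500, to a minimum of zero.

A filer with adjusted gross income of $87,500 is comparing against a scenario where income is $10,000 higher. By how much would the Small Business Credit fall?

$900

At $87,500 — 9% of the $26,000 excess over $61,500 is $2,340; credit = $4,175 − $2,340 = $1,835.
At $97,500 — 9% of the $36,000 excess over $61,500 is $3,240; credit = $4,175 − $3,240 = $935.
Lost: $1,835 − $935 = $900.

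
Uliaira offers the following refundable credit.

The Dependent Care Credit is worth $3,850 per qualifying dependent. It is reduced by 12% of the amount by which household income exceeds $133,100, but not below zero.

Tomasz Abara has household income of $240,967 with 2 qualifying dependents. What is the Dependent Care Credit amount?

Dependent Care Credit: base = 2 × $3,850 = $7,700. 12% of the $107,867 excess over $133,100 is $12,944.04 ≥ base, so the credit is $0.

$0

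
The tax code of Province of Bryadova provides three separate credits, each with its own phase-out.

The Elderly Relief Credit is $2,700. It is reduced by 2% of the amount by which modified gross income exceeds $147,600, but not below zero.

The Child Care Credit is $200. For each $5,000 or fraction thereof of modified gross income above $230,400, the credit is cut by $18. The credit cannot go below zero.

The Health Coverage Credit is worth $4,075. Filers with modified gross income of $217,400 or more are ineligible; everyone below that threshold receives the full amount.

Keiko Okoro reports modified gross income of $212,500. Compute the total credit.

Elderly Relief Credit: 2% of the $64,900 excess over $147,600 is $1,298; credit = $2,700 − $1,298 = $1,402.
Child Care Credit: $212,500 is at or below the $230,400 threshold, so the full $200 applies.
Health Coverage Credit: $212,500 is below the $217,400 cutoff, so the full $4,075 applies.
Total: $1,402 + $200 + $4,075 = $5,677.

$5,677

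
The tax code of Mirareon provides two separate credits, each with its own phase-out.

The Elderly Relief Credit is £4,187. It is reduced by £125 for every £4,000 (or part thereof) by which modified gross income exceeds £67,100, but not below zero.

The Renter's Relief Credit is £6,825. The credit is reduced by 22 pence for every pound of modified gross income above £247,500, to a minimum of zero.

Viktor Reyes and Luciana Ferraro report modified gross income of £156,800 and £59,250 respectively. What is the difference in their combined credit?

Viktor (£156,800): Elderly Relief Credit: income exceeds £67,100 by £89,700, which is 23 full-or-partial £4,000 increments; reduction = 23 × £125 = £2,875, leaving £1,312. Renter's Relief Credit: £156,800 is at or below the £247,500 threshold, so the full £6,825 applies. total £1,312 + £6,825 = £8,137
Luciana (£59,250): Elderly Relief Credit: £59,250 is at or below the £67,100 threshold, so the full £4,187 applies. Renter's Relief Credit: £59,250 is at or below the £247,500 threshold, so the full £6,825 applies. total £4,187 + £6,825 = £11,012
Difference: |£8,137 − £11,012| = £2,875.

£2,875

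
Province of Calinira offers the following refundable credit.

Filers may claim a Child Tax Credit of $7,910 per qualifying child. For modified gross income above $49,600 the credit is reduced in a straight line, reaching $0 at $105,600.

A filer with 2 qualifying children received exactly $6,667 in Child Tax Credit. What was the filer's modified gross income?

Full credit = 2 × $7,910 = $15,820.
$6,667 is 6,667/15,820 of the full $15,820, so 9,153/15,820 of the $56,000 range has been used: income = $49,600 + $56,000 × 9,153/15,820 = $82,000.

$82,000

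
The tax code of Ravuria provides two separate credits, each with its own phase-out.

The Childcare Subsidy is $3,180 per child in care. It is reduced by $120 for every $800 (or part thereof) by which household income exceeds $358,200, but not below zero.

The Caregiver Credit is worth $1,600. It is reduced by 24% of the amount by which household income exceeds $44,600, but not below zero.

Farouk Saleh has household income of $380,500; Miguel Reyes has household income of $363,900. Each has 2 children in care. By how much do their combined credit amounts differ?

$2,400

Farouk ($380,500): Childcare Subsidy: base = 2 × $3,180 = $6,360. income exceeds $358,200 by $22,300, which is 28 full-or-partial $800 increments; reduction = 28 × $120 = $3,360, leaving $3,000. Caregiver Credit: 24% of the $335,900 excess over $44,600 is $80,616 ≥ base, so the credit is $0. total $3,000 + $0 = $3,000
Miguel ($363,900): Childcare Subsidy: base = 2 × $3,180 = $6,360. income exceeds $358,200 by $5,700, which is 8 full-or-partial $800 increments; reduction = 8 × $120 = $960, leaving $5,400. Caregiver Credit: 24% of the $319,300 excess over $44,600 is $76,632 ≥ base, so the credit is $0. total $5,400 + $0 = $5,400
Difference: |$3,000 − $5,400| = $2,400.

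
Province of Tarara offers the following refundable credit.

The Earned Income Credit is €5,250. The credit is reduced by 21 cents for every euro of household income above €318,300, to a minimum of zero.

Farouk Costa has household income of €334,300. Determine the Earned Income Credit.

Earned Income Credit: 21% of the €16,000 excess over €318,300 is €3,360; credit = €5,250 − €3,360 = €1,890.

€1,890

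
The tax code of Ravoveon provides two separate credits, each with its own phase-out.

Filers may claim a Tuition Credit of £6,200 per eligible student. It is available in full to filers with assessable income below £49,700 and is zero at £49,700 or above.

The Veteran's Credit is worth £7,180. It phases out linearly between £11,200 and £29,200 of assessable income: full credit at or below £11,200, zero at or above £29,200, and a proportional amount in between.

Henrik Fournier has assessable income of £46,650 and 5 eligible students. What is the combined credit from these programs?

Tuition Credit: base = 5 × £6,200 = £31,000. £46,650 is below the £49,700 cutoff, so the full £31,000 applies.
Veteran's Credit: £46,650 is at or above £29,200, so the credit is £0.
Total: £31,000 + £0 = £31,000.

£31,000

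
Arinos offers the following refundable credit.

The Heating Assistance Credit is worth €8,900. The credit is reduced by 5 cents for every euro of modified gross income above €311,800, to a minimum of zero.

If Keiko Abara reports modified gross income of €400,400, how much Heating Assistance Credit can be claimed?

€4,470

Heating Assistance Credit: 5% of the €88,600 excess over €311,800 is €4,430; credit = €8,900 − €4,430 = €4,470.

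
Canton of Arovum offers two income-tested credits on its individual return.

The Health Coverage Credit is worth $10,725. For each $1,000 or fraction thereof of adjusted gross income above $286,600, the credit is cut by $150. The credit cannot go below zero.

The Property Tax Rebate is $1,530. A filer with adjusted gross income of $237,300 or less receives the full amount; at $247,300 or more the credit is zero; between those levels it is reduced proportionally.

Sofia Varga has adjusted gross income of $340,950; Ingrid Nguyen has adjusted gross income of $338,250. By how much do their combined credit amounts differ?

Sofia ($340,950): Health Coverage Credit: income exceeds $286,600 by $54,350, which is 55 full-or-partial $1,000 increments; reduction = 55 × $150 = $8,250, leaving $2,475. Property Tax Rebate: $340,950 is at or above $247,300, so the credit is $0. total $2,475 + $0 = $2,475
Ingrid ($338,250): Health Coverage Credit: income exceeds $286,600 by $51,650, which is 52 full-or-partial $1,000 increments; reduction = 52 × $150 = $7,800, leaving $2,925. Property Tax Rebate: $338,250 is at or above $247,300, so the credit is $0. total $2,925 + $0 = $2,925
Difference: |$2,475 − $2,925| = $450.

$450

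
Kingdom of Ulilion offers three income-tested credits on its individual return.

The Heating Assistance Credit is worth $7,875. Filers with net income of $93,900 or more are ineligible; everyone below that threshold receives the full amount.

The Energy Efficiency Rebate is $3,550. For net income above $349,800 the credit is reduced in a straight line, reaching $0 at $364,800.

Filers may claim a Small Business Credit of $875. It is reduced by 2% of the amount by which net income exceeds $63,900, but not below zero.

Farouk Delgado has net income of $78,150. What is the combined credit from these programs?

$12,015

Heating Assistance Credit: $78,150 is below the $93,900 cutoff, so the full $7,875 applies.
Energy Efficiency Rebate: $78,150 is at or below the $349,800 threshold, so the full $3,550 applies.
Small Business Credit: 2% of the $14,250 excess over $63,900 is $285; credit = $875 − $285 = $590.
Total: $7,875 + $3,550 + $590 = $12,015.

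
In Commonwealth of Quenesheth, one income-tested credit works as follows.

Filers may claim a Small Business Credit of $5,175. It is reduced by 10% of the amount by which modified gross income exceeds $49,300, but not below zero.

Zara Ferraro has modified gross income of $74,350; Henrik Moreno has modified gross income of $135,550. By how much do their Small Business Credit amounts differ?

$2,670

Zara ($74,350): Small Business Credit: 10% of the $25,050 excess over $49,300 is $2,505; credit = $5,175 − $2,505 = $2,670.
Henrik ($135,550): Small Business Credit: 10% of the $86,250 excess over $49,300 is $8,625 ≥ base, so the credit is $0.
Difference: |$2,670 − $0| = $2,670.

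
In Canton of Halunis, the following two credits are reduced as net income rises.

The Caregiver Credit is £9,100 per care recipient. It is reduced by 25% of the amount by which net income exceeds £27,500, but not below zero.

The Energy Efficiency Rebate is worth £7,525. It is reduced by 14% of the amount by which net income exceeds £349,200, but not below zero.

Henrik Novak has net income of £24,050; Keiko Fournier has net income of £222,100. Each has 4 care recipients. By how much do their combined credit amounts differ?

Henrik (£24,050): Caregiver Credit: base = 4 × £9,100 = £36,400. £24,050 is at or below the £27,500 threshold, so the full £36,400 applies. Energy Efficiency Rebate: £24,050 is at or below the £349,200 threshold, so the full £7,525 applies. total £36,400 + £7,525 = £43,925
Keiko (£222,100): Caregiver Credit: base = 4 × £9,100 = £36,400. 25% of the £194,600 excess over £27,500 is £48,650 ≥ base, so the credit is £0. Energy Efficiency Rebate: £222,100 is at or below the £349,200 threshold, so the full £7,525 applies. total £0 + £7,525 = £7,525
Difference: |£43,925 − £7,525| = £36,400.

£36,400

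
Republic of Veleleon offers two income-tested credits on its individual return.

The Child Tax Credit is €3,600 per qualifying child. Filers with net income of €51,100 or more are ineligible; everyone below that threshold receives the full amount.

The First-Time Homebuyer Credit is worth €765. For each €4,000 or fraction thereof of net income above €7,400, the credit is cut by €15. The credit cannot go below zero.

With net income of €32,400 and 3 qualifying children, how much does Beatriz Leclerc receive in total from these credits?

Child Tax Credit: base = 3 × €3,600 = €10,800. €32,400 is below the €51,100 cutoff, so the full €10,800 applies.
First-Time Homebuyer Credit: income exceeds €7,400 by €25,000, which is 7 full-or-partial €4,000 increments; reduction = 7 × €15 = €105, leaving €660.
Total: €10,800 + €660 = €11,460.

€11,460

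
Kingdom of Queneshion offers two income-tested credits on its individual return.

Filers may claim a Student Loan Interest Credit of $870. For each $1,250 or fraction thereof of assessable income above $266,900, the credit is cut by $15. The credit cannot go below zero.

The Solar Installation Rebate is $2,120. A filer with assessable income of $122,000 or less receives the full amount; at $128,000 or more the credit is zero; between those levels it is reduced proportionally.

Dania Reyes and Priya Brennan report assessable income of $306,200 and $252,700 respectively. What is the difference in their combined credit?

$480

Dania ($306,200): Student Loan Interest Credit: income exceeds $266,900 by $39,300, which is 32 full-or-partial $1,250 increments; reduction = 32 × $15 = $480, leaving $390. Solar Installation Rebate: $306,200 is at or above $128,000, so the credit is $0. total $390 + $0 = $390
Priya ($252,700): Student Loan Interest Credit: $252,700 is at or below the $266,900 threshold, so the full $870 applies. Solar Installation Rebate: $252,700 is at or above $128,000, so the credit is $0. total $870 + $0 = $870
Difference: |$390 − $870| = $480.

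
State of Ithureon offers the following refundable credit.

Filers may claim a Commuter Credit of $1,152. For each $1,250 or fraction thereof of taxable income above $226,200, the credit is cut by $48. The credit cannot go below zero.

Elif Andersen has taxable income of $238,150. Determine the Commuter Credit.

$672

Commuter Credit: income exceeds $226,200 by $11,950, which is 10 full-or-partial $1,250 increments; reduction = 10 × $48 = $480, leaving $672.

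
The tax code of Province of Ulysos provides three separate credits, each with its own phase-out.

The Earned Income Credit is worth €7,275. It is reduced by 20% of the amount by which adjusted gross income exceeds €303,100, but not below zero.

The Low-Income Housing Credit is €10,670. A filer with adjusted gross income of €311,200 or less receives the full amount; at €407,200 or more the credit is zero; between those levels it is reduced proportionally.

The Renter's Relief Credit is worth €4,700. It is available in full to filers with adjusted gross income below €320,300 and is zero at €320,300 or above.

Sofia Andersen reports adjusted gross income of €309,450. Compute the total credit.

Earned Income Credit: 20% of the €6,350 excess over €303,100 is €1,270; credit = €7,275 − €1,270 = €6,005.
Low-Income Housing Credit: €309,450 is at or below the €311,200 threshold, so the full €10,670 applies.
Renter's Relief Credit: €309,450 is below the €320,300 cutoff, so the full €4,700 applies.
Total: €6,005 + €10,670 + €4,700 = €21,375.

€21,375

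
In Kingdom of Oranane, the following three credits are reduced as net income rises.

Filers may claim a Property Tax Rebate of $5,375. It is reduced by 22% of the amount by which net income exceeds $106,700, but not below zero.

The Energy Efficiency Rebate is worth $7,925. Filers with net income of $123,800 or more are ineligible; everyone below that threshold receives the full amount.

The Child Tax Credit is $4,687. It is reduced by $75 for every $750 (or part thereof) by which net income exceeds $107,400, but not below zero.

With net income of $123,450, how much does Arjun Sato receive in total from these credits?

$12,652

Property Tax Rebate: 22% of the $16,750 excess over $106,700 is $3,685; credit = $5,375 − $3,685 = $1,690.
Energy Efficiency Rebate: $123,450 is below the $123,800 cutoff, so the full $7,925 applies.
Child Tax Credit: income exceeds $107,400 by $16,050, which is 22 full-or-partial $750 increments; reduction = 22 × $75 = $1,650, leaving $3,037.
Total: $1,690 + $7,925 + $3,037 = $12,652.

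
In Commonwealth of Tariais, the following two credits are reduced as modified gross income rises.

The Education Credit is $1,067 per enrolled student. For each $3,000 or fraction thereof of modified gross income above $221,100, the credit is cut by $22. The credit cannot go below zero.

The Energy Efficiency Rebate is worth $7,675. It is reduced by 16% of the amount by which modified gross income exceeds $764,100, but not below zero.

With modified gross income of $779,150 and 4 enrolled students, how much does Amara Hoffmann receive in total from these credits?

Education Credit: base = 4 × $1,067 = $4,268. income exceeds $221,100 by $558,050, which is 187 full-or-partial $3,000 increments; reduction = 187 × $22 = $4,114, leaving $154.
Energy Efficiency Rebate: 16% of the $15,050 excess over $764,100 is $2,408; credit = $7,675 − $2,408 = $5,267.
Total: $154 + $5,267 = $5,421.

$5,421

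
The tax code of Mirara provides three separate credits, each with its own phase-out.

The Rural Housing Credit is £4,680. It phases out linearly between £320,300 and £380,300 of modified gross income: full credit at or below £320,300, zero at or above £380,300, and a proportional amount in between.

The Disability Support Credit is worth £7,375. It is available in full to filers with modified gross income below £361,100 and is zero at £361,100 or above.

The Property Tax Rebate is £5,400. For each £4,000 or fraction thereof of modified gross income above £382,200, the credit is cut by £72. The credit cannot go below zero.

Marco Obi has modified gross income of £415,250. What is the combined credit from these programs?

Rural Housing Credit: £415,250 is at or above £380,300, so the credit is £0.
Disability Support Credit: £415,250 meets or exceeds the £361,100 cutoff, so the credit is £0.
Property Tax Rebate: income exceeds £382,200 by £33,050, which is 9 full-or-partial £4,000 increments; reduction = 9 × £72 = £648, leaving £4,752.
Total: £0 + £0 + £4,752 = £4,752.

£4,752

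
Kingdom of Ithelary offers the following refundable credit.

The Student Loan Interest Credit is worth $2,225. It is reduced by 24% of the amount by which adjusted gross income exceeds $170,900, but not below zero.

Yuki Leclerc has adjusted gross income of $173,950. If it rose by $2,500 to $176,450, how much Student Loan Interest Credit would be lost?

At $173,950 — 24% of the $3,050 excess over $170,900 is $732; credit = $2,225 − $732 = $1,493.
At $176,450 — 24% of the $5,550 excess over $170,900 is $1,332; credit = $2,225 − $1,332 = $893.
Lost: $1,493 − $893 = $600.

$600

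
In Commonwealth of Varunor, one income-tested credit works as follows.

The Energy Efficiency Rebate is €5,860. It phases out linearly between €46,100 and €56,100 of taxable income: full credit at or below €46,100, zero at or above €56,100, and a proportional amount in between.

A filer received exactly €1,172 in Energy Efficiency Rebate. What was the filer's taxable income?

€54,100

€1,172 is 1,172/5,860 of the full €5,860, so 4,688/5,860 of the €10,000 range has been used: income = €46,100 + €10,000 × 4,688/5,860 = €54,100.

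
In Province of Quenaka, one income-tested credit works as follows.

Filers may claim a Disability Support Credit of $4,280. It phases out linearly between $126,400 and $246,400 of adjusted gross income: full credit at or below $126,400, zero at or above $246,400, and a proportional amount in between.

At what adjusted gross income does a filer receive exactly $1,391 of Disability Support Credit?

$207,400

$1,391 is 1,391/4,280 of the full $4,280, so 2,889/4,280 of the $120,000 range has been used: income = $126,400 + $120,000 × 2,889/4,280 = $207,400.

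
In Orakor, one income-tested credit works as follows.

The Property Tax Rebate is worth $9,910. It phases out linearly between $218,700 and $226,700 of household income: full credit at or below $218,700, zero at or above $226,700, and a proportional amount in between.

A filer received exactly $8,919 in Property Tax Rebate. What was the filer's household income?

$8,919 is 8,919/9,910 of the full $9,910, so 991/9,910 of the $8,000 range has been used: income = $218,700 + $8,000 × 991/9,910 = $219,500.

$219,500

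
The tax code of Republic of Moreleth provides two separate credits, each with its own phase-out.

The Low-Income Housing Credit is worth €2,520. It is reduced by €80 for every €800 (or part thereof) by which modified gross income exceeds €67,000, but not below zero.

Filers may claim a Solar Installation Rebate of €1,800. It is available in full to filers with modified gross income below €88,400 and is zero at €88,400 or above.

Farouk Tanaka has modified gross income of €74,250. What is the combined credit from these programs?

€3,520

Low-Income Housing Credit: income exceeds €67,000 by €7,250, which is 10 full-or-partial €800 increments; reduction = 10 × €80 = €800, leaving €1,720.
Solar Installation Rebate: €74,250 is below the €88,400 cutoff, so the full €1,800 applies.
Total: €1,720 + €1,800 = €3,520.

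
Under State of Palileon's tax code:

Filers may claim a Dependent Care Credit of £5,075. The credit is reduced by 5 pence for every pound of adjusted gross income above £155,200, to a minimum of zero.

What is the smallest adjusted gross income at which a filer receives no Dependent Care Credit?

£256,700

The credit falls by 5% of each pound above £155,200, so it reaches zero when the excess is £5,075 / 5% = £101,500: income = £155,200 + £101,500 = £256,700.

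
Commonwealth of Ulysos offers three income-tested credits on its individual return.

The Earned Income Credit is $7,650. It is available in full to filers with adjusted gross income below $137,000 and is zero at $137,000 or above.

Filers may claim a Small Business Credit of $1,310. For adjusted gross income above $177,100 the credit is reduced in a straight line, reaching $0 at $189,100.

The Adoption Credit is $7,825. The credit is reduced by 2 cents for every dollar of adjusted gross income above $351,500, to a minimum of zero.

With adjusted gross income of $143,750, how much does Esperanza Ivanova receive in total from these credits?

$9,135

Earned Income Credit: $143,750 meets or exceeds the $137,000 cutoff, so the credit is $0.
Small Business Credit: $143,750 is at or below the $177,100 threshold, so the full $1,310 applies.
Adoption Credit: $143,750 is at or below the $351,500 threshold, so the full $7,825 applies.
Total: $0 + $1,310 + $7,825 = $9,135.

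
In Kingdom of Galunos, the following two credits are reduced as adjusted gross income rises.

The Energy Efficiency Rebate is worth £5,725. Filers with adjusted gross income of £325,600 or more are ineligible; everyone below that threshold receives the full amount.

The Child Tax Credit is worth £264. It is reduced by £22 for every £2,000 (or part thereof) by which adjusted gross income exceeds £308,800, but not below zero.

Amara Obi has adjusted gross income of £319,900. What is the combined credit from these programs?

£5,857

Energy Efficiency Rebate: £319,900 is below the £325,600 cutoff, so the full £5,725 applies.
Child Tax Credit: income exceeds £308,800 by £11,100, which is 6 full-or-partial £2,000 increments; reduction = 6 × £22 = £132, leaving £132.
Total: £5,725 + £132 = £5,857.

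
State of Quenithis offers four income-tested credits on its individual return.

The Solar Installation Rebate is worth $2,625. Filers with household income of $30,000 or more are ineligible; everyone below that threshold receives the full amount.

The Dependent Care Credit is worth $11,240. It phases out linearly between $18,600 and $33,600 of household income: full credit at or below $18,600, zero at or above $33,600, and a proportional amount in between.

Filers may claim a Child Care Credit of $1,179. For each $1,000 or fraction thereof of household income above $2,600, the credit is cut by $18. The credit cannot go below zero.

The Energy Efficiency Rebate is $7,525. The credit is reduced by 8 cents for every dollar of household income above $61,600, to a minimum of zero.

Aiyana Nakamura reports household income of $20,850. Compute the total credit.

$20,541

Solar Installation Rebate: $20,850 is below the $30,000 cutoff, so the full $2,625 applies.
Dependent Care Credit: $20,850 is $2,250 into a $15,000 phase-out range, leaving 12,750/15,000 of the credit: $11,240 × 12,750/15,000 = $9,554.
Child Care Credit: income exceeds $2,600 by $18,250, which is 19 full-or-partial $1,000 increments; reduction = 19 × $18 = $342, leaving $837.
Energy Efficiency Rebate: $20,850 is at or below the $61,600 threshold, so the full $7,525 applies.
Total: $2,625 + $9,554 + $837 + $7,525 = $20,541.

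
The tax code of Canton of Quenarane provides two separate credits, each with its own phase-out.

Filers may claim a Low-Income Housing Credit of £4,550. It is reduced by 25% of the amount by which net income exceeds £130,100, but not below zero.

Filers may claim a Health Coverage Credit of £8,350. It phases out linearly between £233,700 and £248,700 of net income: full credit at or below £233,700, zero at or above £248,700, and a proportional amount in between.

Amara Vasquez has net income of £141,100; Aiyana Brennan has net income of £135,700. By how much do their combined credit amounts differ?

£1,350

Amara (£141,100): Low-Income Housing Credit: 25% of the £11,000 excess over £130,100 is £2,750; credit = £4,550 − £2,750 = £1,800. Health Coverage Credit: £141,100 is at or below the £233,700 threshold, so the full £8,350 applies. total £1,800 + £8,350 = £10,150
Aiyana (£135,700): Low-Income Housing Credit: 25% of the £5,600 excess over £130,100 is £1,400; credit = £4,550 − £1,400 = £3,150. Health Coverage Credit: £135,700 is at or below the £233,700 threshold, so the full £8,350 applies. total £3,150 + £8,350 = £11,500
Difference: |£10,150 − £11,500| = £1,350.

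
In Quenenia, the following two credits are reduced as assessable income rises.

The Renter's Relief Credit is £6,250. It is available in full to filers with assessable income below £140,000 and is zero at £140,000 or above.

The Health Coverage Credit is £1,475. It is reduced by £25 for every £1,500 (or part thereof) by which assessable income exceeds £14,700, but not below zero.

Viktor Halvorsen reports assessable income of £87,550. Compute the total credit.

£6,500

Renter's Relief Credit: £87,550 is below the £140,000 cutoff, so the full £6,250 applies.
Health Coverage Credit: income exceeds £14,700 by £72,850, which is 49 full-or-partial £1,500 increments; reduction = 49 × £25 = £1,225, leaving £250.
Total: £6,250 + £250 = £6,500.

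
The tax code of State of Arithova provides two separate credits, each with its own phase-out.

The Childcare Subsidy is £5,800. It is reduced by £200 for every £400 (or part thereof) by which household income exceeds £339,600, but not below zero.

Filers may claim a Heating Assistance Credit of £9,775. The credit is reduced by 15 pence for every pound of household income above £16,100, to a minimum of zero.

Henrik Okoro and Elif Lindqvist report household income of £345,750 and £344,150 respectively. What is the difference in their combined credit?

Henrik (£345,750): Childcare Subsidy: income exceeds £339,600 by £6,150, which is 16 full-or-partial £400 increments; reduction = 16 × £200 = £3,200, leaving £2,600. Heating Assistance Credit: 15% of the £329,650 excess over £16,100 is £49,447.50 ≥ base, so the credit is £0. total £2,600 + £0 = £2,600
Elif (£344,150): Childcare Subsidy: income exceeds £339,600 by £4,550, which is 12 full-or-partial £400 increments; reduction = 12 × £200 = £2,400, leaving £3,400. Heating Assistance Credit: 15% of the £328,050 excess over £16,100 is £49,207.50 ≥ base, so the credit is £0. total £3,400 + £0 = £3,400
Difference: |£2,600 − £3,400| = £800.

£800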